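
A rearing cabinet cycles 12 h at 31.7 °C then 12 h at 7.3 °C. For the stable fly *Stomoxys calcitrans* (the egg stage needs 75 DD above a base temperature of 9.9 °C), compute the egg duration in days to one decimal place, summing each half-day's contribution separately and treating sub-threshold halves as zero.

6.9 days

Day half: max(0, 31.7 − 9.9) × 0.5 = 21.8 × 0.5 = 10.90 DD.
Night half: max(0, 7.3 − 9.9) × 0.5 = 0.0 × 0.5 = 0.00 DD.
Per 24 h: 10.90 DD/day.
Duration = 75 / 10.90 = 6.881 ≈ 6.9 days.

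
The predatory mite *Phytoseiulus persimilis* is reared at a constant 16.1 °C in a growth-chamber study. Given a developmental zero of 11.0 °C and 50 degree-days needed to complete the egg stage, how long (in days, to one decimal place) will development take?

Daily accumulation = 16.1 − 11.0 = 5.1 DD/day.
Duration = 50 / 5.1 = 9.804 ≈ 9.8 days.

9.8 days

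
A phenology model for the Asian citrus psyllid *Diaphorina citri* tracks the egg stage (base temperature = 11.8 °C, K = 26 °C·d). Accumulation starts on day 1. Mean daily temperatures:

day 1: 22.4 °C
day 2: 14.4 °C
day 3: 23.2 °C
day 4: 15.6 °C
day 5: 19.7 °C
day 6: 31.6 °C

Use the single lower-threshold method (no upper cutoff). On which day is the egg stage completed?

Daily DD above 11.8 °C: 10.6, 2.6, 11.4, 3.8, 7.9, 19.8.
Cumulative: 10.6, 13.2, 24.6, 28.4, 36.3, 56.1.
The total first reaches 26 DD on day 4.

day 4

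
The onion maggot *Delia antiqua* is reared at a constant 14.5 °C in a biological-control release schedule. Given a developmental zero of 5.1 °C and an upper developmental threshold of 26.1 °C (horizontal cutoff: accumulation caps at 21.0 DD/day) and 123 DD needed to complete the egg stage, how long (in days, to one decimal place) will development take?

Daily accumulation = 14.5 − 5.1 = 9.4 DD/day.
Duration = 123 / 9.4 = 13.085 ≈ 13.1 days.

13.1 days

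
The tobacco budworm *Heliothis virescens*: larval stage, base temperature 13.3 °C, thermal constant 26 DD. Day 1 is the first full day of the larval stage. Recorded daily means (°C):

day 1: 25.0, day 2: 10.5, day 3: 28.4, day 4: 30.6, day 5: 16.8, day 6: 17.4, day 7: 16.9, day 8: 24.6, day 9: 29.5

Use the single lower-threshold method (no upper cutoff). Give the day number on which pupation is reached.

Daily DD above 13.3 °C: 11.7, 0.0, 15.1, 17.3, 3.5, 4.1, 3.6, 11.3, 16.2.
Cumulative: 11.7, 11.7, 26.8, 44.1, 47.6, 51.7, 55.3, 66.6, 82.8.
The total first reaches 26 DD on day 3.

day 3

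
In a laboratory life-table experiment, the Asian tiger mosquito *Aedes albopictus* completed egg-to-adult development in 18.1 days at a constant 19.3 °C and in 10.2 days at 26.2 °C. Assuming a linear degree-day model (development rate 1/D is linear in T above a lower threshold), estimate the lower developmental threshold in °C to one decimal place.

10.4 °C

Linear rate model ⇒ the product D·(T − T_b) is constant across temperatures.
18.1·(19.3 − T_b) = 10.2·(26.2 − T_b)
T_b = (18.1·19.3 − 10.2·26.2) / (18.1 − 10.2) = 82.09 / 7.9 = 10.391 °C ≈ 10.4 °C.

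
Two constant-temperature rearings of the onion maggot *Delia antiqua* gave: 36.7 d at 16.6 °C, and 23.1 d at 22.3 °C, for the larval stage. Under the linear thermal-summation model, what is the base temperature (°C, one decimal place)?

6.9 °C

Linear rate model ⇒ the product D·(T − T_b) is constant across temperatures.
36.7·(16.6 − T_b) = 23.1·(22.3 − T_b)
T_b = (36.7·16.6 − 23.1·22.3) / (36.7 − 23.1) = 94.09 / 13.6 = 6.918 °C ≈ 6.9 °C.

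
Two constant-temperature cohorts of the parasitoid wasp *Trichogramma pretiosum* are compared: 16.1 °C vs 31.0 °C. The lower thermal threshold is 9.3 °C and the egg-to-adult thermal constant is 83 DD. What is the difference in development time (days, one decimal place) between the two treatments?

8.4 days

At 16.1 °C: 83 / (16.1 − 9.3) = 83 / 6.8 = 12.206 d.
At 31.0 °C: 83 / (31.0 − 9.3) = 83 / 21.7 = 3.825 d.
Difference = |12.206 − 3.825| = 8.381 ≈ 8.4 days.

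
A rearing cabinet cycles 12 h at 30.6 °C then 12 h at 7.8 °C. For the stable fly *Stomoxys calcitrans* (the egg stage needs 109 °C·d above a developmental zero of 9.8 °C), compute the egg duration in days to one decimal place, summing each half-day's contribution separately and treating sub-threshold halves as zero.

10.5 days

Day half: max(0, 30.6 − 9.8) × 0.5 = 20.8 × 0.5 = 10.40 DD.
Night half: max(0, 7.8 − 9.8) × 0.5 = 0.0 × 0.5 = 0.00 DD.
Per 24 h: 10.40 DD/day.
Duration = 109 / 10.40 = 10.481 ≈ 10.5 days.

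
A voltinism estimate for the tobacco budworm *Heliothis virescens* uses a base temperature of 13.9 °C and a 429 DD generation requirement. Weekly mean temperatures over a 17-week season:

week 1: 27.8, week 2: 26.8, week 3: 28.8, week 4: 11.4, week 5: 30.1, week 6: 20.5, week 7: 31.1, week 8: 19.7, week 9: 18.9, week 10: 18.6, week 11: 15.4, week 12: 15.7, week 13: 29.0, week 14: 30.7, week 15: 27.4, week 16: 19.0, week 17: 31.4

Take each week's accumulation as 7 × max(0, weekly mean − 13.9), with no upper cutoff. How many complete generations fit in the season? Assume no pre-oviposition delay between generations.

2 generations

Weekly DD (7 × max(0, T̄ − 13.9)): 97.3, 90.3, 104.3, 0.0, 113.4, 46.2, 120.4, 40.6, 35.0, 32.9, 10.5, 12.6, 105.7, 117.6, 94.5, 35.7, 122.5.
Season total = 1179.5 DD.
Complete generations = ⌊1179.5 / 429⌋ = 2.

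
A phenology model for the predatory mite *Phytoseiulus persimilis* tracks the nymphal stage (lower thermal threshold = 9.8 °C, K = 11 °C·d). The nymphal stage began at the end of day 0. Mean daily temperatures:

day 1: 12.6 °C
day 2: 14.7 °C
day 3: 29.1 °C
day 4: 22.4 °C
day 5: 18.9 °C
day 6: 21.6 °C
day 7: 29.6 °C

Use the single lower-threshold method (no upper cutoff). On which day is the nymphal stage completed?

day 3

Daily DD above 9.8 °C: 2.8, 4.9, 19.3, 12.6, 9.1, 11.8, 19.8.
Cumulative: 2.8, 7.7, 27.0, 39.6, 48.7, 60.5, 80.3.
The total first reaches 11 DD on day 3.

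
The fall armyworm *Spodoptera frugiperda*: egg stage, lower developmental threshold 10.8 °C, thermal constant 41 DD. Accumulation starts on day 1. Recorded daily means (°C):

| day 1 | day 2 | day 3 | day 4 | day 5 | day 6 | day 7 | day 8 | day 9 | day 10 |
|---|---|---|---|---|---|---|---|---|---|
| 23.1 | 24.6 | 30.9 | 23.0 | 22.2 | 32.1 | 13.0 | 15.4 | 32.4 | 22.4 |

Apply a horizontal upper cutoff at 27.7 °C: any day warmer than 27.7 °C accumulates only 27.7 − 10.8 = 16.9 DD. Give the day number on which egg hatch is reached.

Daily DD above 10.8 °C (capped at 16.9): 12.3, 13.8, 16.9, 12.2, 11.4, 16.9, 2.2, 4.6, 16.9, 11.6.
Cumulative: 12.3, 26.1, 43.0, 55.2, 66.6, 83.5, 85.7, 90.3, 107.2, 118.8.
The total first reaches 41 DD on day 3.

day 3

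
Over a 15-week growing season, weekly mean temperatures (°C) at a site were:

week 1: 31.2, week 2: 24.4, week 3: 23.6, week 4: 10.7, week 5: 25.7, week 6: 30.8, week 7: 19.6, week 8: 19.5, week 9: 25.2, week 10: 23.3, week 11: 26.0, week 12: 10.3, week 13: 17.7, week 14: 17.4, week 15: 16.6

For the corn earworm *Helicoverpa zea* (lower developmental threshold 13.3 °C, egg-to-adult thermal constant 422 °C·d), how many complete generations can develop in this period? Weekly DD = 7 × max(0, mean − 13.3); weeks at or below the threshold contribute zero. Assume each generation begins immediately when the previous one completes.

Weekly DD (7 × max(0, T̄ − 13.3)): 125.3, 77.7, 72.1, 0.0, 86.8, 122.5, 44.1, 43.4, 83.3, 70.0, 88.9, 0.0, 30.8, 28.7, 23.1.
Season total = 896.7 DD.
Complete generations = ⌊896.7 / 422⌋ = 2.

2 generations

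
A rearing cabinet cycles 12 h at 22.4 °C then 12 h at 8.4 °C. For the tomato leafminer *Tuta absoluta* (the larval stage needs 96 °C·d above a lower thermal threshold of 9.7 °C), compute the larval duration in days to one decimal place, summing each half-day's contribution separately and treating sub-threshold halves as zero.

15.1 days

Day half: max(0, 22.4 − 9.7) × 0.5 = 12.7 × 0.5 = 6.35 DD.
Night half: max(0, 8.4 − 9.7) × 0.5 = 0.0 × 0.5 = 0.00 DD.
Per 24 h: 6.35 DD/day.
Duration = 96 / 6.35 = 15.118 ≈ 15.1 days.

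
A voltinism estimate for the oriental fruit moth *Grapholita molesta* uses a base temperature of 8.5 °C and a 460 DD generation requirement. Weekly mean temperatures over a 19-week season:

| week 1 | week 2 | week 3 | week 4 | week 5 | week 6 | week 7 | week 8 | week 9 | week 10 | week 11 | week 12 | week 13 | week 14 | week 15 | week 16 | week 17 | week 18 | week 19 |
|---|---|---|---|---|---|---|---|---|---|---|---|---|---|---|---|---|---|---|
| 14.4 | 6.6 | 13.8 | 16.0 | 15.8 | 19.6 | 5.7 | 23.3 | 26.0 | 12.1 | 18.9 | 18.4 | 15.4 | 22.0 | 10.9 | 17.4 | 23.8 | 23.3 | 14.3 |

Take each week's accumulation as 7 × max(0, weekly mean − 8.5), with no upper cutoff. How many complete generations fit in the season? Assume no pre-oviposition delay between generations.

Weekly DD (7 × max(0, T̄ − 8.5)): 41.3, 0.0, 37.1, 52.5, 51.1, 77.7, 0.0, 103.6, 122.5, 25.2, 72.8, 69.3, 48.3, 94.5, 16.8, 62.3, 107.1, 103.6, 40.6.
Season total = 1126.3 DD.
Complete generations = ⌊1126.3 / 460⌋ = 2.

2 generations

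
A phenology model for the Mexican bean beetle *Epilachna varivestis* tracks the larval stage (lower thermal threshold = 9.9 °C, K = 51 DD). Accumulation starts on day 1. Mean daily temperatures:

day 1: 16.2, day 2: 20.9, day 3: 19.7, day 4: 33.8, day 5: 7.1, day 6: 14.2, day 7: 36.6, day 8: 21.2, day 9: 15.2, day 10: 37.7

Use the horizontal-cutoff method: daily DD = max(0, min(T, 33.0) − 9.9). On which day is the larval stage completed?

day 6

Daily DD above 9.9 °C (capped at 23.1): 6.3, 11.0, 9.8, 23.1, 0.0, 4.3, 23.1, 11.3, 5.3, 23.1.
Cumulative: 6.3, 17.3, 27.1, 50.2, 50.2, 54.5, 77.6, 88.9, 94.2, 117.3.
The total first reaches 51 DD on day 6.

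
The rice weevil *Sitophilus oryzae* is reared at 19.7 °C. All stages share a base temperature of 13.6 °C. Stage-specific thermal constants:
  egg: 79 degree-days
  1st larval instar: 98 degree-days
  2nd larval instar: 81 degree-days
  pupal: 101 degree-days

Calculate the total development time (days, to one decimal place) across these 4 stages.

58.9 days

Daily accumulation at 19.7 °C = 19.7 − 13.6 = 6.1 DD/day.
Total K = 79 + 98 + 81 + 101 = 359 DD.
Total duration = 359 / 6.1 = 58.852 ≈ 58.9 days.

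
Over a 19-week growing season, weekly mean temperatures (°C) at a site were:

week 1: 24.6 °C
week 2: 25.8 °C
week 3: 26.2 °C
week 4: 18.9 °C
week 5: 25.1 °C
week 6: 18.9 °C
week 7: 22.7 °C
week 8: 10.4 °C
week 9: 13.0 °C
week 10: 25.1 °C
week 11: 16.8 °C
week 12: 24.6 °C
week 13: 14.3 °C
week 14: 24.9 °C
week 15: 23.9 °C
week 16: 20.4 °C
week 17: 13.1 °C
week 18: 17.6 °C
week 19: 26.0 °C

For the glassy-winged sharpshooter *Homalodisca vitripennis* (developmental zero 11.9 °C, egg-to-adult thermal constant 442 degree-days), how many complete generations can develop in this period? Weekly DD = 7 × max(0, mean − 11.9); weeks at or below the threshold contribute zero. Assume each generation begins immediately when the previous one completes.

2 generations

Weekly DD (7 × max(0, T̄ − 11.9)): 88.9, 97.3, 100.1, 49.0, 92.4, 49.0, 75.6, 0.0, 7.7, 92.4, 34.3, 88.9, 16.8, 91.0, 84.0, 59.5, 8.4, 39.9, 98.7.
Season total = 1173.9 DD.
Complete generations = ⌊1173.9 / 442⌋ = 2.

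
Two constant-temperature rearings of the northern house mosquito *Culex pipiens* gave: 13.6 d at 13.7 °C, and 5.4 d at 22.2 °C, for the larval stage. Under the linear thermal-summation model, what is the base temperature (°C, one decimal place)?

Linear rate model ⇒ the product D·(T − T_b) is constant across temperatures.
13.6·(13.7 − T_b) = 5.4·(22.2 − T_b)
T_b = (13.6·13.7 − 5.4·22.2) / (13.6 − 5.4) = 66.44 / 8.2 = 8.102 °C ≈ 8.1 °C.

8.1 °C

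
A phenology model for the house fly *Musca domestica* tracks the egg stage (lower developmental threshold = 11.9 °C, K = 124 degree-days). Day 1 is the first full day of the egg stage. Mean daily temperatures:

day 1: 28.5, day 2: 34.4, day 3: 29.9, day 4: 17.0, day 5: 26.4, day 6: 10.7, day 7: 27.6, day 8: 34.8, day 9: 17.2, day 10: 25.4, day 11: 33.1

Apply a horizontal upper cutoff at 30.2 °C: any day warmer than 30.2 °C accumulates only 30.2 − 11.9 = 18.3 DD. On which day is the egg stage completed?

Daily DD above 11.9 °C (capped at 18.3): 16.6, 18.3, 18.0, 5.1, 14.5, 0.0, 15.7, 18.3, 5.3, 13.5, 18.3.
Cumulative: 16.6, 34.9, 52.9, 58.0, 72.5, 72.5, 88.2, 106.5, 111.8, 125.3, 143.6.
The total first reaches 124 DD on day 10.

day 10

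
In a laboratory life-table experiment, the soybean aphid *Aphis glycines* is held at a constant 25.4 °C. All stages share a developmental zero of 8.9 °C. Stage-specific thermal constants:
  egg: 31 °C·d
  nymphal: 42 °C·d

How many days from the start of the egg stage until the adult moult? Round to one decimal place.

4.4 days

Daily accumulation at 25.4 °C = 25.4 − 8.9 = 16.5 DD/day.
Total K = 31 + 42 = 73 DD.
Total duration = 73 / 16.5 = 4.424 ≈ 4.4 days.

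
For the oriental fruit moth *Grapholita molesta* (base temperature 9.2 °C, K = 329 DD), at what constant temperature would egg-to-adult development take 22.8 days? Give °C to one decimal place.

23.6 °C

Required daily accumulation = 329 / 22.8 = 14.430 DD/day.
T = T_base + 14.430 = 9.2 + 14.430 = 23.630 ≈ 23.6 °C.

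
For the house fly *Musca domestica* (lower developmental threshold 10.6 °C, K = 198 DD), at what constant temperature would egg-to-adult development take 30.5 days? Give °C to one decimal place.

Required daily accumulation = 198 / 30.5 = 6.492 DD/day.
T = T_base + 6.492 = 10.6 + 6.492 = 17.092 ≈ 17.1 °C.

17.1 °C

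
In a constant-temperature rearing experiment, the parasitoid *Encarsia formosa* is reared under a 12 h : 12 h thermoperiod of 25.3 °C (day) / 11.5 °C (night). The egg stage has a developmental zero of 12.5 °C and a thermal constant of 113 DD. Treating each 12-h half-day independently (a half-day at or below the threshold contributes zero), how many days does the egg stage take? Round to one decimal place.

17.7 days

Day half: max(0, 25.3 − 12.5) × 0.5 = 12.8 × 0.5 = 6.40 DD.
Night half: max(0, 11.5 − 12.5) × 0.5 = 0.0 × 0.5 = 0.00 DD.
Per 24 h: 6.40 DD/day.
Duration = 113 / 6.40 = 17.656 ≈ 17.7 days.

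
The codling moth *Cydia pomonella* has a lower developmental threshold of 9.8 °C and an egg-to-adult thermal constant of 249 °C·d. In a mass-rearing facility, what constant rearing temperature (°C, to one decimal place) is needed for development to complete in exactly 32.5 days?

17.5 °C

Required daily accumulation = 249 / 32.5 = 7.662 DD/day.
T = T_base + 7.662 = 9.8 + 7.662 = 17.462 ≈ 17.5 °C.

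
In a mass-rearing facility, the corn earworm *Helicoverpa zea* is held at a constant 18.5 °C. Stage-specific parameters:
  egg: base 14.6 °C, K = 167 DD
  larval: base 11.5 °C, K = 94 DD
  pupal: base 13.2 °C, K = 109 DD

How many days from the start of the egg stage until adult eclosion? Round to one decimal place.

76.8 days

egg: 167 / (18.5 − 14.6) = 167 / 3.9 = 42.821 d.
larval: 94 / (18.5 − 11.5) = 94 / 7.0 = 13.429 d.
pupal: 109 / (18.5 − 13.2) = 109 / 5.3 = 20.566 d.
Sum = 76.815 ≈ 76.8 days.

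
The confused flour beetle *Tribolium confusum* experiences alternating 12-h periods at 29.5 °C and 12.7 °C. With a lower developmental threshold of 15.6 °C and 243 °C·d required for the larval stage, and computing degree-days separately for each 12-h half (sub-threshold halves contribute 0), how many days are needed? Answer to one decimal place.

35.0 days

Day half: max(0, 29.5 − 15.6) × 0.5 = 13.9 × 0.5 = 6.95 DD.
Night half: max(0, 12.7 − 15.6) × 0.5 = 0.0 × 0.5 = 0.00 DD.
Per 24 h: 6.95 DD/day.
Duration = 243 / 6.95 = 34.964 ≈ 35.0 days.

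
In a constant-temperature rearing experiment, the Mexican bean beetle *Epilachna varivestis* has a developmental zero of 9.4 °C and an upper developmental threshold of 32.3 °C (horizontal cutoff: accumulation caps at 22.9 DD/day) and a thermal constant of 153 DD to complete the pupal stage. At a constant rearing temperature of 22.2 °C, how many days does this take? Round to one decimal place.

Daily accumulation = 22.2 − 9.4 = 12.8 DD/day.
Duration = 153 / 12.8 = 11.953 ≈ 12.0 days.

12.0 days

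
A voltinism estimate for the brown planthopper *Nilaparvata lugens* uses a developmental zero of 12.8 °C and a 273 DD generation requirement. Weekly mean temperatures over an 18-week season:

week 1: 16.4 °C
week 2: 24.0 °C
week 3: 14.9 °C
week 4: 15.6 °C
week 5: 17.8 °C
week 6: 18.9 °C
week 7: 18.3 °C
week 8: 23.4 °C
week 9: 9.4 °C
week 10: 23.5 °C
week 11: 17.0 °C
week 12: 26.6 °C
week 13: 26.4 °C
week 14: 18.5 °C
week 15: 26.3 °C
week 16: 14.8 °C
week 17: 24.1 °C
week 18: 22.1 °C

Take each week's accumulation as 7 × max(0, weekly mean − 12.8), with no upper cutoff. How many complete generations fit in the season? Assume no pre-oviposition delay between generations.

3 generations

Weekly DD (7 × max(0, T̄ − 12.8)): 25.2, 78.4, 14.7, 19.6, 35.0, 42.7, 38.5, 74.2, 0.0, 74.9, 29.4, 96.6, 95.2, 39.9, 94.5, 14.0, 79.1, 65.1.
Season total = 917.0 DD.
Complete generations = ⌊917.0 / 273⌋ = 3.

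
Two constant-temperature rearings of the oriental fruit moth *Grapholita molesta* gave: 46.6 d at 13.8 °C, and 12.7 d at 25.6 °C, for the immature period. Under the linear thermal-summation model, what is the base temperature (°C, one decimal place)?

9.4 °C

Equal thermal constants: D₁(T₁ − T_b) = D₂(T₂ − T_b).
46.6·(13.8 − T_b) = 12.7·(25.6 − T_b)
T_b = (46.6·13.8 − 12.7·25.6) / (46.6 − 12.7) = 317.96 / 33.9 = 9.379 °C ≈ 9.4 °C.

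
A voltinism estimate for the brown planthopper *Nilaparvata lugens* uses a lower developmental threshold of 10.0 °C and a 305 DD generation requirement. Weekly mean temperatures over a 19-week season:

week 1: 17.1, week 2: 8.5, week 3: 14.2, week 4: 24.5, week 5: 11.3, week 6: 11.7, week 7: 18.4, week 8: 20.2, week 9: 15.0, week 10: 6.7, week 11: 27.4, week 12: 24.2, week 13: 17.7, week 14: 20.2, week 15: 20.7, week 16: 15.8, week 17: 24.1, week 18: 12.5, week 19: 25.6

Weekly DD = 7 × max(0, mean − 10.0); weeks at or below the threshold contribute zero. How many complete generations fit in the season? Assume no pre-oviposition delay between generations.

Weekly DD (7 × max(0, T̄ − 10.0)): 49.7, 0.0, 29.4, 101.5, 9.1, 11.9, 58.8, 71.4, 35.0, 0.0, 121.8, 99.4, 53.9, 71.4, 74.9, 40.6, 98.7, 17.5, 109.2.
Season total = 1054.2 DD.
Complete generations = ⌊1054.2 / 305⌋ = 3.

3 generations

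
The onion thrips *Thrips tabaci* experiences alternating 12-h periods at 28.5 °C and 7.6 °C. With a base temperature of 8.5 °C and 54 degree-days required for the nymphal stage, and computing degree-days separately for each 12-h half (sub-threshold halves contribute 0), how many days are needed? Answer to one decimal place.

5.4 days

Day half: max(0, 28.5 − 8.5) × 0.5 = 20.0 × 0.5 = 10.00 DD.
Night half: max(0, 7.6 − 8.5) × 0.5 = 0.0 × 0.5 = 0.00 DD.
Per 24 h: 10.00 DD/day.
Duration = 54 / 10.00 = 5.400 ≈ 5.4 days.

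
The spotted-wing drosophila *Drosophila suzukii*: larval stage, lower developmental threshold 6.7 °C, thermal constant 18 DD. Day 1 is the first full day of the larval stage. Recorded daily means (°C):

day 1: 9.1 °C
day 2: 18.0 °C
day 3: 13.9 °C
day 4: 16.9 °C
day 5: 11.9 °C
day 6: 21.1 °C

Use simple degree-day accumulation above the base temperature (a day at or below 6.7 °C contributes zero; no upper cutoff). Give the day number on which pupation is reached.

Daily DD above 6.7 °C: 2.4, 11.3, 7.2, 10.2, 5.2, 14.4.
Cumulative: 2.4, 13.7, 20.9, 31.1, 36.3, 50.7.
The total first reaches 18 DD on day 3.

day 3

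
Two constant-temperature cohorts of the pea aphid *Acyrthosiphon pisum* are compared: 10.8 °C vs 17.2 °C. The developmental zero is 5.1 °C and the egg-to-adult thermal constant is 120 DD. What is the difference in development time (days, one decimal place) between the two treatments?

11.1 days

At 10.8 °C: 120 / (10.8 − 5.1) = 120 / 5.7 = 21.053 d.
At 17.2 °C: 120 / (17.2 − 5.1) = 120 / 12.1 = 9.917 d.
Difference = |21.053 − 9.917| = 11.135 ≈ 11.1 days.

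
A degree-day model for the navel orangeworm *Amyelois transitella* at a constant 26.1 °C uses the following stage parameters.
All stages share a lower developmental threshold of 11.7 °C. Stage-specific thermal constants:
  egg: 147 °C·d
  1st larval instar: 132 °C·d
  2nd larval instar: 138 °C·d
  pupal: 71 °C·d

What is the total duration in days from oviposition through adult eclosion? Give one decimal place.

33.9 days

Daily accumulation at 26.1 °C = 26.1 − 11.7 = 14.4 DD/day.
Total K = 147 + 132 + 138 + 71 = 488 DD.
Total duration = 488 / 14.4 = 33.889 ≈ 33.9 days.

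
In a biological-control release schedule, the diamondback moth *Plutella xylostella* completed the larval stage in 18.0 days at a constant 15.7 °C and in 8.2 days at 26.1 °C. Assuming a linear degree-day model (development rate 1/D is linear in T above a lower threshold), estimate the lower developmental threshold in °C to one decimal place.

Linear rate model ⇒ the product D·(T − T_b) is constant across temperatures.
18.0·(15.7 − T_b) = 8.2·(26.1 − T_b)
T_b = (18.0·15.7 − 8.2·26.1) / (18.0 − 8.2) = 68.58 / 9.8 = 6.998 °C ≈ 7.0 °C.

7.0 °C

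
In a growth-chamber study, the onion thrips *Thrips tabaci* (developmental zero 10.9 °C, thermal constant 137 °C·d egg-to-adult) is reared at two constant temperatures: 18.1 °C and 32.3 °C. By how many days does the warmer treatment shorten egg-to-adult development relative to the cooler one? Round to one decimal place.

12.6 days

At 18.1 °C: 137 / (18.1 − 10.9) = 137 / 7.2 = 19.028 d.
At 32.3 °C: 137 / (32.3 − 10.9) = 137 / 21.4 = 6.402 d.
Difference = |19.028 − 6.402| = 12.626 ≈ 12.6 days.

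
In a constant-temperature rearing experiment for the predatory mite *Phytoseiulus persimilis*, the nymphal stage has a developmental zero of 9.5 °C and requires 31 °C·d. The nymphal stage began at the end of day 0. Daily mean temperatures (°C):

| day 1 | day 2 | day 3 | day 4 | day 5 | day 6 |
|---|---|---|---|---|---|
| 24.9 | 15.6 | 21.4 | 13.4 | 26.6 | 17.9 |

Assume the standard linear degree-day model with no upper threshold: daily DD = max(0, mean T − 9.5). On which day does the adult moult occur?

day 3

Daily DD above 9.5 °C: 15.4, 6.1, 11.9, 3.9, 17.1, 8.4.
Cumulative: 15.4, 21.5, 33.4, 37.3, 54.4, 62.8.
The total first reaches 31 DD on day 3.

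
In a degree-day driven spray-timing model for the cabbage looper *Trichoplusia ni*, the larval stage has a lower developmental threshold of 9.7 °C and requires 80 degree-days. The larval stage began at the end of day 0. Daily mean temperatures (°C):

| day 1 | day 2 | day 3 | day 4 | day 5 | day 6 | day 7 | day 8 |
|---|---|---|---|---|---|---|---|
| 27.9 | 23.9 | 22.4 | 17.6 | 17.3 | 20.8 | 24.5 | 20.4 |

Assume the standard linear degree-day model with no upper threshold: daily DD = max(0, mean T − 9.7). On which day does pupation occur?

Daily DD above 9.7 °C: 18.2, 14.2, 12.7, 7.9, 7.6, 11.1, 14.8, 10.7.
Cumulative: 18.2, 32.4, 45.1, 53.0, 60.6, 71.7, 86.5, 97.2.
The total first reaches 80 DD on day 7.

day 7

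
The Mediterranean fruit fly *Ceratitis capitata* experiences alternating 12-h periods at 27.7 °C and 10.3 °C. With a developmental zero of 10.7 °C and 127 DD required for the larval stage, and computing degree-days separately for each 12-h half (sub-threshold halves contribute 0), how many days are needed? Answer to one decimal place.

Day half: max(0, 27.7 − 10.7) × 0.5 = 17.0 × 0.5 = 8.50 DD.
Night half: max(0, 10.3 − 10.7) × 0.5 = 0.0 × 0.5 = 0.00 DD.
Per 24 h: 8.50 DD/day.
Duration = 127 / 8.50 = 14.941 ≈ 14.9 days.

14.9 days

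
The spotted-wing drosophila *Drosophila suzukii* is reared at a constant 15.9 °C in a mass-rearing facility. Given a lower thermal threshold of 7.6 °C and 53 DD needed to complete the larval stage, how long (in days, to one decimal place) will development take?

6.4 days

Daily accumulation = 15.9 − 7.6 = 8.3 DD/day.
Duration = 53 / 8.3 = 6.386 ≈ 6.4 days.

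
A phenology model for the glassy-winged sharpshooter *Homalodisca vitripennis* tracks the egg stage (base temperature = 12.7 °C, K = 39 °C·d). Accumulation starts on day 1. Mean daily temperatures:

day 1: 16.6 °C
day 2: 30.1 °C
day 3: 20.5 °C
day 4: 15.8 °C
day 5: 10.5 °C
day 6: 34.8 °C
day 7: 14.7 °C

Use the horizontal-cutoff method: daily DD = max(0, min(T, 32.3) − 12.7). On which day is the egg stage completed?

day 6

Daily DD above 12.7 °C (capped at 19.6): 3.9, 17.4, 7.8, 3.1, 0.0, 19.6, 2.0.
Cumulative: 3.9, 21.3, 29.1, 32.2, 32.2, 51.8, 53.8.
The total first reaches 39 DD on day 6.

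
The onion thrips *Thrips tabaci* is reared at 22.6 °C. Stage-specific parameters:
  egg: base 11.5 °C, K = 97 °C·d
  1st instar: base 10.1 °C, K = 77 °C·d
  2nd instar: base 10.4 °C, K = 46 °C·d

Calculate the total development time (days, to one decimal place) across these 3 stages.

egg: 97 / (22.6 − 11.5) = 97 / 11.1 = 8.739 d.
1st instar: 77 / (22.6 − 10.1) = 77 / 12.5 = 6.160 d.
2nd instar: 46 / (22.6 − 10.4) = 46 / 12.2 = 3.770 d.
Sum = 18.669 ≈ 18.7 days.

18.7 days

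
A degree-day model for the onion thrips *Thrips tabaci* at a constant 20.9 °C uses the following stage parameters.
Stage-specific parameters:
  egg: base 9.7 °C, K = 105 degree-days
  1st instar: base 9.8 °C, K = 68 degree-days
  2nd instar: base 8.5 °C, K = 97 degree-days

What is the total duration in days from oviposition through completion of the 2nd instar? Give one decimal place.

23.3 days

egg: 105 / (20.9 − 9.7) = 105 / 11.2 = 9.375 d.
1st instar: 68 / (20.9 − 9.8) = 68 / 11.1 = 6.126 d.
2nd instar: 97 / (20.9 − 8.5) = 97 / 12.4 = 7.823 d.
Sum = 23.324 ≈ 23.3 days.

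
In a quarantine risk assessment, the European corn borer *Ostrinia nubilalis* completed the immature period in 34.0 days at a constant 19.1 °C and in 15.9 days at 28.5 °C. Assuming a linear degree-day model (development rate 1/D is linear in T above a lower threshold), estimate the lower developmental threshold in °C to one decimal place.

10.8 °C

Linear rate model ⇒ the product D·(T − T_b) is constant across temperatures.
34.0·(19.1 − T_b) = 15.9·(28.5 − T_b)
T_b = (34.0·19.1 − 15.9·28.5) / (34.0 − 15.9) = 196.25 / 18.1 = 10.843 °C ≈ 10.8 °C.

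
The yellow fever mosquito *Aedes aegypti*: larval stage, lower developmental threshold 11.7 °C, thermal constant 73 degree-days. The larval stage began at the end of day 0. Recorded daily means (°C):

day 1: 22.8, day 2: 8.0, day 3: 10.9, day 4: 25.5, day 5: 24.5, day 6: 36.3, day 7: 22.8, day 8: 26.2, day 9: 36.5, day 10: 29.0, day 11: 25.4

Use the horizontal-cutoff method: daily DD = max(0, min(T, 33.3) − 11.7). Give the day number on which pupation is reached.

Daily DD above 11.7 °C (capped at 21.6): 11.1, 0.0, 0.0, 13.8, 12.8, 21.6, 11.1, 14.5, 21.6, 17.3, 13.7.
Cumulative: 11.1, 11.1, 11.1, 24.9, 37.7, 59.3, 70.4, 84.9, 106.5, 123.8, 137.5.
The total first reaches 73 DD on day 8.

day 8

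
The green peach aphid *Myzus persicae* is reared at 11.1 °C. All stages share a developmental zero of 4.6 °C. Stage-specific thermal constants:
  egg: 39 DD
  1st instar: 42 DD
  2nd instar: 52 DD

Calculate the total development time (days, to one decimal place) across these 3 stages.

20.5 days

Daily accumulation at 11.1 °C = 11.1 − 4.6 = 6.5 DD/day.
Total K = 39 + 42 + 52 = 133 DD.
Total duration = 133 / 6.5 = 20.462 ≈ 20.5 days.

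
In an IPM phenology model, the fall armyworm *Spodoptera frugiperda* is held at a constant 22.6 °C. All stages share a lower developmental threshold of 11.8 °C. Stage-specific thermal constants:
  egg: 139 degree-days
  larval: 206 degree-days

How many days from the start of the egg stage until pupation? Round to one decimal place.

Daily accumulation at 22.6 °C = 22.6 − 11.8 = 10.8 DD/day.
Total K = 139 + 206 = 345 DD.
Total duration = 345 / 10.8 = 31.944 ≈ 31.9 days.

31.9 days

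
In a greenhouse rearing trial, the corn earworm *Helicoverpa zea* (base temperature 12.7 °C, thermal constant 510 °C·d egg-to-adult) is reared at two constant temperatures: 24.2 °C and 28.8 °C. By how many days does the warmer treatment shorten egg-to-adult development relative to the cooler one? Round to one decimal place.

At 24.2 °C: 510 / (24.2 − 12.7) = 510 / 11.5 = 44.348 d.
At 28.8 °C: 510 / (28.8 − 12.7) = 510 / 16.1 = 31.677 d.
Difference = |44.348 − 31.677| = 12.671 ≈ 12.7 days.

12.7 days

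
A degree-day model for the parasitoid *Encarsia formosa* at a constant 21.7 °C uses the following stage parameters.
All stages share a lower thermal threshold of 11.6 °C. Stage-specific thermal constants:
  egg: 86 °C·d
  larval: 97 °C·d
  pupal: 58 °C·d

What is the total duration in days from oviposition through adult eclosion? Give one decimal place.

23.9 days

Daily accumulation at 21.7 °C = 21.7 − 11.6 = 10.1 DD/day.
Total K = 86 + 97 + 58 = 241 DD.
Total duration = 241 / 10.1 = 23.861 ≈ 23.9 days.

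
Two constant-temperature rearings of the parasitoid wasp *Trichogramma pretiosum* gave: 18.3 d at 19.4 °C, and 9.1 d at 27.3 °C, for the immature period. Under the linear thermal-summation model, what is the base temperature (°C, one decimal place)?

Under the model K = D·(T − T_b), so D₁·(T₁ − T_b) = D₂·(T₂ − T_b).
18.3·(19.4 − T_b) = 9.1·(27.3 − T_b)
T_b = (18.3·19.4 − 9.1·27.3) / (18.3 − 9.1) = 106.59 / 9.2 = 11.586 °C ≈ 11.6 °C.

11.6 °C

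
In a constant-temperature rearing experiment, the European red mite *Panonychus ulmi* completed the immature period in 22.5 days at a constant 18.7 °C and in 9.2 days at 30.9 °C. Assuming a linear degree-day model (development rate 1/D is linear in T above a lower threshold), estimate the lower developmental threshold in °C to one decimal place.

Linear rate model ⇒ the product D·(T − T_b) is constant across temperatures.
22.5·(18.7 − T_b) = 9.2·(30.9 − T_b)
T_b = (22.5·18.7 − 9.2·30.9) / (22.5 − 9.2) = 136.47 / 13.3 = 10.261 °C ≈ 10.3 °C.

10.3 °C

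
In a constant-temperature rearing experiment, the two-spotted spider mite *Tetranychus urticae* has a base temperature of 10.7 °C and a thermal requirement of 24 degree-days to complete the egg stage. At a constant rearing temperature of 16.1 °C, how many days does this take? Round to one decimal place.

Daily accumulation = 16.1 − 10.7 = 5.4 DD/day.
Duration = 24 / 5.4 = 4.444 ≈ 4.4 days.

4.4 days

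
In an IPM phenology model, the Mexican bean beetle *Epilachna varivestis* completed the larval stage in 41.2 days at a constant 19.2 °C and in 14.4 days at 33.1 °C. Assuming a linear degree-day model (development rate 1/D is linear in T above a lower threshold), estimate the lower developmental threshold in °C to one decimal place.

11.7 °C

Under the model K = D·(T − T_b), so D₁·(T₁ − T_b) = D₂·(T₂ − T_b).
41.2·(19.2 − T_b) = 14.4·(33.1 − T_b)
T_b = (41.2·19.2 − 14.4·33.1) / (41.2 − 14.4) = 314.40 / 26.8 = 11.731 °C ≈ 11.7 °C.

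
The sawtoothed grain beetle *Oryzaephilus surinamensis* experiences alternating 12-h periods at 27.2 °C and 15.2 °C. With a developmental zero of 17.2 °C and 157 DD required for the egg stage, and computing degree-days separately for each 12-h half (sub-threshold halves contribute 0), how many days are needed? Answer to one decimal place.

Day half: max(0, 27.2 − 17.2) × 0.5 = 10.0 × 0.5 = 5.00 DD.
Night half: max(0, 15.2 − 17.2) × 0.5 = 0.0 × 0.5 = 0.00 DD.
Per 24 h: 5.00 DD/day.
Duration = 157 / 5.00 = 31.400 ≈ 31.4 days.

31.4 days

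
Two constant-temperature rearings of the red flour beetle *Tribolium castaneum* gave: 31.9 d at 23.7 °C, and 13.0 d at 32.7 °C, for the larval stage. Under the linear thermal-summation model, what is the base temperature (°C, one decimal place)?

Under the model K = D·(T − T_b), so D₁·(T₁ − T_b) = D₂·(T₂ − T_b).
31.9·(23.7 − T_b) = 13.0·(32.7 − T_b)
T_b = (31.9·23.7 − 13.0·32.7) / (31.9 − 13.0) = 330.93 / 18.9 = 17.510 °C ≈ 17.5 °C.

17.5 °C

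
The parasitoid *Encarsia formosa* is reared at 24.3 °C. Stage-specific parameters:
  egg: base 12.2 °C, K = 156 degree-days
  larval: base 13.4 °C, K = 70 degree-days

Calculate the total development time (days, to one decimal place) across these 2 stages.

egg: 156 / (24.3 − 12.2) = 156 / 12.1 = 12.893 d.
larval: 70 / (24.3 − 13.4) = 70 / 10.9 = 6.422 d.
Sum = 19.315 ≈ 19.3 days.

19.3 days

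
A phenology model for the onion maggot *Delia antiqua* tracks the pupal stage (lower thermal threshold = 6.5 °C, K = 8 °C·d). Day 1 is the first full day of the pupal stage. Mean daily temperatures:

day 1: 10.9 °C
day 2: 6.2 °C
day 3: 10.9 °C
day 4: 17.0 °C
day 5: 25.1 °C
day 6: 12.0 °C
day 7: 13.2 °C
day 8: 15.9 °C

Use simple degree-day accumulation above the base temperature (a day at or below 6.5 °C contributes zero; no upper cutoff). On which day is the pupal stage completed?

Daily DD above 6.5 °C: 4.4, 0.0, 4.4, 10.5, 18.6, 5.5, 6.7, 9.4.
Cumulative: 4.4, 4.4, 8.8, 19.3, 37.9, 43.4, 50.1, 59.5.
The total first reaches 8 DD on day 3.

day 3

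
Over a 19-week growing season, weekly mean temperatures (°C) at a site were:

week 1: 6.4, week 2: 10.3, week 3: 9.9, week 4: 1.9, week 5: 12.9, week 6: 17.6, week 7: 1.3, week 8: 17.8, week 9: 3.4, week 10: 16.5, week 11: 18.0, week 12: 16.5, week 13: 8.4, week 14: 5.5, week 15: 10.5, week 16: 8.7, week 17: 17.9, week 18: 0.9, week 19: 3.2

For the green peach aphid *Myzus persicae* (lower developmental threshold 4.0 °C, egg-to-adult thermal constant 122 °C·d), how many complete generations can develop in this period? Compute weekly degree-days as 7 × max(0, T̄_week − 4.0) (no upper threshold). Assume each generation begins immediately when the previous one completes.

6 generations

Weekly DD (7 × max(0, T̄ − 4.0)): 16.8, 44.1, 41.3, 0.0, 62.3, 95.2, 0.0, 96.6, 0.0, 87.5, 98.0, 87.5, 30.8, 10.5, 45.5, 32.9, 97.3, 0.0, 0.0.
Season total = 846.3 DD.
Complete generations = ⌊846.3 / 122⌋ = 6.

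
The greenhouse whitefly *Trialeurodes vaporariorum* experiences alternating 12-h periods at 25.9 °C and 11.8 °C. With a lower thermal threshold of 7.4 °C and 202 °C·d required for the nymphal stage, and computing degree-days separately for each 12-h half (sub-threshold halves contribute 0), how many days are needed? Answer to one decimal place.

Day half: max(0, 25.9 − 7.4) × 0.5 = 18.5 × 0.5 = 9.25 DD.
Night half: max(0, 11.8 − 7.4) × 0.5 = 4.4 × 0.5 = 2.20 DD.
Per 24 h: 11.45 DD/day.
Duration = 202 / 11.45 = 17.642 ≈ 17.6 days.

17.6 days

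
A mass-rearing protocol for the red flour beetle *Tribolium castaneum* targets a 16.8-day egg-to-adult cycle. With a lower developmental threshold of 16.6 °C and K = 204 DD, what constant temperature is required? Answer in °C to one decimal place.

Required daily accumulation = 204 / 16.8 = 12.143 DD/day.
T = T_base + 12.143 = 16.6 + 12.143 = 28.743 ≈ 28.7 °C.

28.7 °C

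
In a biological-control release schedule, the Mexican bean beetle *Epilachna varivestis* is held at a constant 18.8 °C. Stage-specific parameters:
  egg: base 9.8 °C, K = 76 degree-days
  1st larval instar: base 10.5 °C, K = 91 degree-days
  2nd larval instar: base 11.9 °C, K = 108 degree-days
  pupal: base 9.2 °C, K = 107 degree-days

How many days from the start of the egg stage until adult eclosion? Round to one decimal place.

egg: 76 / (18.8 − 9.8) = 76 / 9.0 = 8.444 d.
1st larval instar: 91 / (18.8 − 10.5) = 91 / 8.3 = 10.964 d.
2nd larval instar: 108 / (18.8 − 11.9) = 108 / 6.9 = 15.652 d.
pupal: 107 / (18.8 − 9.2) = 107 / 9.6 = 11.146 d.
Sum = 46.206 ≈ 46.2 days.

46.2 days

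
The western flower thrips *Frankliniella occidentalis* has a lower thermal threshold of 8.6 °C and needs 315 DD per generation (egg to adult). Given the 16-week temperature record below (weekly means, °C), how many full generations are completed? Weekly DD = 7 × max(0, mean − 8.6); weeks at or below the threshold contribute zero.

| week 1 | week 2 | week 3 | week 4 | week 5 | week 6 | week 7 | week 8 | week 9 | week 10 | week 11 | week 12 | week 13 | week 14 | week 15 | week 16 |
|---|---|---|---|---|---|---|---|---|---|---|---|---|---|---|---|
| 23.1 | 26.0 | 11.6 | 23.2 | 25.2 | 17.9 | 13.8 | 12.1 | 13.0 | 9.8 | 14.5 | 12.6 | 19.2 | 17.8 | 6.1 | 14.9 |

2 generations

Weekly DD (7 × max(0, T̄ − 8.6)): 101.5, 121.8, 21.0, 102.2, 116.2, 65.1, 36.4, 24.5, 30.8, 8.4, 41.3, 28.0, 74.2, 64.4, 0.0, 44.1.
Season total = 879.9 DD.
Complete generations = ⌊879.9 / 315⌋ = 2.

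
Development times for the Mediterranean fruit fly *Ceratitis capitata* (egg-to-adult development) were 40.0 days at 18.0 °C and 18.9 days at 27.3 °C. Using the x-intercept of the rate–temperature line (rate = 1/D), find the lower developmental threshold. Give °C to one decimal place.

Under the model K = D·(T − T_b), so D₁·(T₁ − T_b) = D₂·(T₂ − T_b).
40.0·(18.0 − T_b) = 18.9·(27.3 − T_b)
T_b = (40.0·18.0 − 18.9·27.3) / (40.0 − 18.9) = 204.03 / 21.1 = 9.670 °C ≈ 9.7 °C.

9.7 °C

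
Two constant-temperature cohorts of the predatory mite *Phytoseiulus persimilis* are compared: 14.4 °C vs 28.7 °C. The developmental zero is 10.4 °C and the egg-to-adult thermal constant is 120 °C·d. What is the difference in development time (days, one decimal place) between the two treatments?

23.4 days

At 14.4 °C: 120 / (14.4 − 10.4) = 120 / 4.0 = 30.000 d.
At 28.7 °C: 120 / (28.7 − 10.4) = 120 / 18.3 = 6.557 d.
Difference = |30.000 − 6.557| = 23.443 ≈ 23.4 days.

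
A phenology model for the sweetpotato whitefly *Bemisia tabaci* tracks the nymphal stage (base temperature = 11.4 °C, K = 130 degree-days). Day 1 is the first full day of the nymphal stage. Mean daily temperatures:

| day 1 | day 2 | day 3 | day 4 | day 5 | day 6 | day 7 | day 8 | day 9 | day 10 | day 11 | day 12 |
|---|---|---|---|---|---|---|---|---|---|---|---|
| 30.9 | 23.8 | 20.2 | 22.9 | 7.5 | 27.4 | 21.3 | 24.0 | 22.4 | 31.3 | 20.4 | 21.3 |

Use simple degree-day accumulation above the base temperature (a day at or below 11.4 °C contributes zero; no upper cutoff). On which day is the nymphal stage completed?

day 11

Daily DD above 11.4 °C: 19.5, 12.4, 8.8, 11.5, 0.0, 16.0, 9.9, 12.6, 11.0, 19.9, 9.0, 9.9.
Cumulative: 19.5, 31.9, 40.7, 52.2, 52.2, 68.2, 78.1, 90.7, 101.7, 121.6, 130.6, 140.5.
The total first reaches 130 DD on day 11.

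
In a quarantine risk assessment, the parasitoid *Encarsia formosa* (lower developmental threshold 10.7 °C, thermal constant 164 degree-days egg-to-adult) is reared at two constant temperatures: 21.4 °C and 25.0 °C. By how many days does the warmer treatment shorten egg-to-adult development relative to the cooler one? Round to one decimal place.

At 21.4 °C: 164 / (21.4 − 10.7) = 164 / 10.7 = 15.327 d.
At 25.0 °C: 164 / (25.0 − 10.7) = 164 / 14.3 = 11.469 d.
Difference = |15.327 − 11.469| = 3.859 ≈ 3.9 days.

3.9 days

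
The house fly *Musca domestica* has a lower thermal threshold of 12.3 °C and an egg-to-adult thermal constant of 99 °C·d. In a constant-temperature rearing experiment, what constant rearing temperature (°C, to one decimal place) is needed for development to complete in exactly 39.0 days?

14.8 °C

Required daily accumulation = 99 / 39.0 = 2.538 DD/day.
T = T_base + 2.538 = 12.3 + 2.538 = 14.838 ≈ 14.8 °C.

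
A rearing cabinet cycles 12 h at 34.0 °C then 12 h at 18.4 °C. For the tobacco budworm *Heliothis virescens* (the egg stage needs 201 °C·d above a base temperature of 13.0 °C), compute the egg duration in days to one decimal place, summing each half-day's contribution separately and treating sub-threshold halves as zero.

Day half: max(0, 34.0 − 13.0) × 0.5 = 21.0 × 0.5 = 10.50 DD.
Night half: max(0, 18.4 − 13.0) × 0.5 = 5.4 × 0.5 = 2.70 DD.
Per 24 h: 13.20 DD/day.
Duration = 201 / 13.20 = 15.227 ≈ 15.2 days.

15.2 days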